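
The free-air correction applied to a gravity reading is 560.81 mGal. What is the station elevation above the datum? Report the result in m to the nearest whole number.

1817

h = 560.81 / 0.3086 = 1817.27 m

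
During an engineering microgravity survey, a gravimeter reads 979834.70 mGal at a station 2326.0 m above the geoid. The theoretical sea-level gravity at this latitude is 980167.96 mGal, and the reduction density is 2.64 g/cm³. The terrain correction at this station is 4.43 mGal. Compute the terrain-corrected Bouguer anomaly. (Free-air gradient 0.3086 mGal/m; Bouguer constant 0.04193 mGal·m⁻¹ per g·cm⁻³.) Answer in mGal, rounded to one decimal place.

131.5

Free-air correction = 0.3086 × 2326.0 = 717.80 mGal
Free-air anomaly = 979834.70 − 980167.96 + (717.80) = 384.54 mGal
Bouguer slab correction = 0.04193 × 2.64 × 2326.0 = 257.48 mGal
Simple Bouguer anomaly = 384.54 − (257.48) = 127.06 mGal
Complete Bouguer anomaly = 127.06 + 4.43 = 131.49 mGal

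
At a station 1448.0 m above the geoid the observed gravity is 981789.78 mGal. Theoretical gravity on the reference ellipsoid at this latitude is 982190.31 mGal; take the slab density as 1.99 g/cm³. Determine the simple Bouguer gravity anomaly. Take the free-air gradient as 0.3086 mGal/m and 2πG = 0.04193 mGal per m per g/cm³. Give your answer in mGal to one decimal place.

-74.5

Free-air correction = 0.3086 × 1448.0 = 446.85 mGal
Free-air anomaly = 981789.78 − 982190.31 + (446.85) = 46.32 mGal
Bouguer slab correction = 0.04193 × 1.99 × 1448.0 = 120.82 mGal
Simple Bouguer anomaly = 46.32 − (120.82) = -74.50 mGal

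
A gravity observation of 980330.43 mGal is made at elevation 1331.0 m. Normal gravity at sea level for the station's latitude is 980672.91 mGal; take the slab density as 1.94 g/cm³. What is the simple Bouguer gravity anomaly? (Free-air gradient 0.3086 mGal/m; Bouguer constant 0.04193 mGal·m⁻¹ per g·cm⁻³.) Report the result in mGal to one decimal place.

-40.0

Free-air correction = 0.3086 × 1331.0 = 410.75 mGal
Free-air anomaly = 980330.43 − 980672.91 + (410.75) = 68.27 mGal
Bouguer slab correction = 0.04193 × 1.94 × 1331.0 = 108.27 mGal
Simple Bouguer anomaly = 68.27 − (108.27) = -40.00 mGal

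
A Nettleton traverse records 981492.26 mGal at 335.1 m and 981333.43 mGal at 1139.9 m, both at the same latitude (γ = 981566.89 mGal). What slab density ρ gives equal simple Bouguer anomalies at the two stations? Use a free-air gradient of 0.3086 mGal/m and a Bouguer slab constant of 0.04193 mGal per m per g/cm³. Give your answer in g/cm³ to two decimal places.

2.65

Δg_obs = 981333.43 − 981492.26 = -158.83 mGal over Δh = 1139.9 − 335.1 = 804.8 m
Equal Bouguer anomalies ⇒ Δg_obs + (0.3086 − 0.04193ρ)·Δh = 0
0.3086 − 0.04193ρ = −Δg_obs/Δh = 0.19735
ρ = (0.3086 − 0.19735) / 0.04193 = 2.65 g/cm³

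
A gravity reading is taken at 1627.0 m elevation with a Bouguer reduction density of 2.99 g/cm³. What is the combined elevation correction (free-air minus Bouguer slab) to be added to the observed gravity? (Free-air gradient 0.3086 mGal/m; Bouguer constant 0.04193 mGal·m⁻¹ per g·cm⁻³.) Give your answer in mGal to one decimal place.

Combined gradient = 0.3086 − 0.04193 × 2.99 = 0.1832293 mGal/m
Combined elevation correction = 0.1832293 × 1627.0 = 298.1 mGal

298.1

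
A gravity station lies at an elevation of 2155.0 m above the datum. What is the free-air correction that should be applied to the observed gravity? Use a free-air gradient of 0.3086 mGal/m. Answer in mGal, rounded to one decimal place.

665.0

Free-air correction = 0.3086 × 2155.0 = 665.0 mGal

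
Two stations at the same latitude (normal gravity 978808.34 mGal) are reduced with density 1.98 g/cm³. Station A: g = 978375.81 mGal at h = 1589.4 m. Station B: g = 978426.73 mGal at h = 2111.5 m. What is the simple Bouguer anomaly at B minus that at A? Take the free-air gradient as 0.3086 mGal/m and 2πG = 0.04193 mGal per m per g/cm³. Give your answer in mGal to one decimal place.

168.7

Δg_SB(A) = 978375.81 − 978808.34 + 0.3086×1589.4 − 0.04193×1.98×1589.4 = -74.00 mGal
Δg_SB(B) = 978426.73 − 978808.34 + 0.3086×2111.5 − 0.04193×1.98×2111.5 = 94.70 mGal
Difference = 94.70 − (-74.00) = 168.70 mGal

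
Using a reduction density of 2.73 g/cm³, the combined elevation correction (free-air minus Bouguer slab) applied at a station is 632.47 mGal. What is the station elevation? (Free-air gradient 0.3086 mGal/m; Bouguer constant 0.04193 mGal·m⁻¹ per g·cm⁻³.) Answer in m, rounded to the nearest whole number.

3258

Combined gradient = 0.3086 − 0.04193 × 2.73 = 0.1941311 mGal/m
h = 632.47 / 0.1941311 = 3257.95 m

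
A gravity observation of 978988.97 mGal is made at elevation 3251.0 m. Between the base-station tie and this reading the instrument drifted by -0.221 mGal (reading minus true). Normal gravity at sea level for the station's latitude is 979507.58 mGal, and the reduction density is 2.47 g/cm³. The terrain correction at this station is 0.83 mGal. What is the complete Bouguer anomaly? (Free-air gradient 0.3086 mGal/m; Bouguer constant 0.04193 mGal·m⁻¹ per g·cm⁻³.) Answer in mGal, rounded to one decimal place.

Drift-corrected reading = 978988.97 − (-0.221) = 978989.191 mGal
Free-air correction = 0.3086 × 3251.0 = 1003.26 mGal
Free-air anomaly = 978989.191 − 979507.58 + (1003.26) = 484.871 mGal
Bouguer slab correction = 0.04193 × 2.47 × 3251.0 = 336.70 mGal
Simple Bouguer anomaly = 484.871 − (336.70) = 148.171 mGal
Complete Bouguer anomaly = 148.171 + 0.83 = 149.001 mGal

149.0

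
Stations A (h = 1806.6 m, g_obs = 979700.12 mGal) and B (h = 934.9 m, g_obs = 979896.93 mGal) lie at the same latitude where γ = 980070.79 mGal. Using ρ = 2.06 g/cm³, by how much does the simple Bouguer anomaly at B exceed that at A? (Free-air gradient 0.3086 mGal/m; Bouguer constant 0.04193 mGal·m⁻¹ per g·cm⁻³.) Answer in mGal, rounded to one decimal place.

Δg_SB(A) = 979700.12 − 980070.79 + 0.3086×1806.6 − 0.04193×2.06×1806.6 = 30.80 mGal
Δg_SB(B) = 979896.93 − 980070.79 + 0.3086×934.9 − 0.04193×2.06×934.9 = 33.90 mGal
Difference = 33.90 − (30.80) = 3.10 mGal

3.1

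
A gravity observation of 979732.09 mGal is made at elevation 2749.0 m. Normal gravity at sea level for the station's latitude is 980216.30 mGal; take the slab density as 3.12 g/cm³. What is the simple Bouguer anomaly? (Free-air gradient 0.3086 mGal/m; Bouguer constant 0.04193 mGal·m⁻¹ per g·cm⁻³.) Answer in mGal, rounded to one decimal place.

4.5

Free-air correction = 0.3086 × 2749.0 = 848.34 mGal
Free-air anomaly = 979732.09 − 980216.30 + (848.34) = 364.13 mGal
Bouguer slab correction = 0.04193 × 3.12 × 2749.0 = 359.63 mGal
Simple Bouguer anomaly = 364.13 − (359.63) = 4.50 mGal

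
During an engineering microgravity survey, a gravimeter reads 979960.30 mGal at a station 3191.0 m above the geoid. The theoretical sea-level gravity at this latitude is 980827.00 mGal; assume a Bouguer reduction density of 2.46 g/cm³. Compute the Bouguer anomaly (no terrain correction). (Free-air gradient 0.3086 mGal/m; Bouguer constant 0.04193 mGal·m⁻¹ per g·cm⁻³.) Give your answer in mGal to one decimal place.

Free-air correction = 0.3086 × 3191.0 = 984.74 mGal
Free-air anomaly = 979960.30 − 980827.00 + (984.74) = 118.04 mGal
Bouguer slab correction = 0.04193 × 2.46 × 3191.0 = 329.14 mGal
Simple Bouguer anomaly = 118.04 − (329.14) = -211.10 mGal

-211.1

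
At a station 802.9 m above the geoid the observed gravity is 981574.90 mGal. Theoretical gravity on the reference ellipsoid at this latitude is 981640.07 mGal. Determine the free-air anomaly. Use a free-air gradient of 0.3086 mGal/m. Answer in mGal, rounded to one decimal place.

182.6

Free-air correction = 0.3086 × 802.9 = 247.77 mGal
Free-air anomaly = 981574.90 − 981640.07 + (247.77) = 182.60 mGal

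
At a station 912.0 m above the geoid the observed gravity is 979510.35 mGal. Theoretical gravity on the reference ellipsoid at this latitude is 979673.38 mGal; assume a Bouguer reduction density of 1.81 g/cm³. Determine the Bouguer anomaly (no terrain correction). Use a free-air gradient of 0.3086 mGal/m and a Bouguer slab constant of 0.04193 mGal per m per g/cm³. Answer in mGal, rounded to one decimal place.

Free-air correction = 0.3086 × 912.0 = 281.44 mGal
Free-air anomaly = 979510.35 − 979673.38 + (281.44) = 118.41 mGal
Bouguer slab correction = 0.04193 × 1.81 × 912.0 = 69.21 mGal
Simple Bouguer anomaly = 118.41 − (69.21) = 49.20 mGal

49.2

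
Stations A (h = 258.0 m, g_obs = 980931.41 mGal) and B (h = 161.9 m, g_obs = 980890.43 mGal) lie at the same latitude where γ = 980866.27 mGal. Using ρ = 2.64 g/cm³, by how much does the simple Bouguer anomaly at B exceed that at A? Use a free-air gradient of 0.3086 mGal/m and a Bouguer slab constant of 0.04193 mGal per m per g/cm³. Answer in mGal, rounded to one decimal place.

Δg_SB(A) = 980931.41 − 980866.27 + 0.3086×258.0 − 0.04193×2.64×258.0 = 116.20 mGal
Δg_SB(B) = 980890.43 − 980866.27 + 0.3086×161.9 − 0.04193×2.64×161.9 = 56.20 mGal
Difference = 56.20 − (116.20) = -60.00 mGal

-60.0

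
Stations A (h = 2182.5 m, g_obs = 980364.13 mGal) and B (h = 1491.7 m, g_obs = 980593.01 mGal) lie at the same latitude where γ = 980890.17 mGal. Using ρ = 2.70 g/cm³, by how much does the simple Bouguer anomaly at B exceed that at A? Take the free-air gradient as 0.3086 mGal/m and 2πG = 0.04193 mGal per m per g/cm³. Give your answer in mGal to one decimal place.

93.9

Δg_SB(A) = 980364.13 − 980890.17 + 0.3086×2182.5 − 0.04193×2.70×2182.5 = -99.60 mGal
Δg_SB(B) = 980593.01 − 980890.17 + 0.3086×1491.7 − 0.04193×2.70×1491.7 = -5.70 mGal
Difference = -5.70 − (-99.60) = 93.90 mGal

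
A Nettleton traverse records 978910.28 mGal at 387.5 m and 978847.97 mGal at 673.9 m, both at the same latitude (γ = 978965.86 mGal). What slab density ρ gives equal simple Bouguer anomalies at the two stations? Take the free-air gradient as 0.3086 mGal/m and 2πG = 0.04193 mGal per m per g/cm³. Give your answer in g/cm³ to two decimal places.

2.17

Δg_obs = 978847.97 − 978910.28 = -62.31 mGal over Δh = 673.9 − 387.5 = 286.4 m
Equal Bouguer anomalies ⇒ Δg_obs + (0.3086 − 0.04193ρ)·Δh = 0
0.3086 − 0.04193ρ = −Δg_obs/Δh = 0.21756
ρ = (0.3086 − 0.21756) / 0.04193 = 2.17 g/cm³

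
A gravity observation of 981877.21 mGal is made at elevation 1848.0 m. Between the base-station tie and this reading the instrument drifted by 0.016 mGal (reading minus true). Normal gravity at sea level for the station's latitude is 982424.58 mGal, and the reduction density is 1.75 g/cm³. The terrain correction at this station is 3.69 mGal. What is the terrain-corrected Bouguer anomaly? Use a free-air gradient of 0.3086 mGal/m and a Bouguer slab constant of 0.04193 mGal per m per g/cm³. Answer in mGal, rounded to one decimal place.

Drift-corrected reading = 981877.21 − (0.016) = 981877.194 mGal
Free-air correction = 0.3086 × 1848.0 = 570.29 mGal
Free-air anomaly = 981877.194 − 982424.58 + (570.29) = 22.904 mGal
Bouguer slab correction = 0.04193 × 1.75 × 1848.0 = 135.60 mGal
Simple Bouguer anomaly = 22.904 − (135.60) = -112.696 mGal
Complete Bouguer anomaly = -112.696 + 3.69 = -109.006 mGal

-109.0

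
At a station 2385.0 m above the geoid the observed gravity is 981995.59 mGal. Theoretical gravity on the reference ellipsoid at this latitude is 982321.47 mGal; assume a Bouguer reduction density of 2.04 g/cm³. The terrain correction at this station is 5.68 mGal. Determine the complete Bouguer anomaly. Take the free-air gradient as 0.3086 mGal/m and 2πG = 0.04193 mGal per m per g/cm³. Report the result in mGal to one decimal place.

Free-air correction = 0.3086 × 2385.0 = 736.01 mGal
Free-air anomaly = 981995.59 − 982321.47 + (736.01) = 410.13 mGal
Bouguer slab correction = 0.04193 × 2.04 × 2385.0 = 204.01 mGal
Simple Bouguer anomaly = 410.13 − (204.01) = 206.12 mGal
Complete Bouguer anomaly = 206.12 + 5.68 = 211.80 mGal

211.8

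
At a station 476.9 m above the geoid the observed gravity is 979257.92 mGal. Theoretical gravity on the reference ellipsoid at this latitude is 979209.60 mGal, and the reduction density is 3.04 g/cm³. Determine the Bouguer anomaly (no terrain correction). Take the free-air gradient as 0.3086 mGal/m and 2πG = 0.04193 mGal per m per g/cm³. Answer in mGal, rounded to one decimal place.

134.7

Free-air correction = 0.3086 × 476.9 = 147.17 mGal
Free-air anomaly = 979257.92 − 979209.60 + (147.17) = 195.49 mGal
Bouguer slab correction = 0.04193 × 3.04 × 476.9 = 60.79 mGal
Simple Bouguer anomaly = 195.49 − (60.79) = 134.70 mGal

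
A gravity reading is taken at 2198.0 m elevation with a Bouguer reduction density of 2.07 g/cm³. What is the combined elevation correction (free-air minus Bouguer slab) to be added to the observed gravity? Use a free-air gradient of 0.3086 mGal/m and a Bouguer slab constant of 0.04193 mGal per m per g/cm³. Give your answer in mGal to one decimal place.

487.5

Combined gradient = 0.3086 − 0.04193 × 2.07 = 0.2218049 mGal/m
Combined elevation correction = 0.2218049 × 2198.0 = 487.5 mGal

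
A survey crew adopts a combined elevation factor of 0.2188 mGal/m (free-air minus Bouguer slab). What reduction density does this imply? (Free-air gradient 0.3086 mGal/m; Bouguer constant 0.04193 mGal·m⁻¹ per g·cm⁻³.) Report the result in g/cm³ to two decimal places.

2.14

0.2188 = 0.3086 − 0.04193 × ρ
ρ = (0.3086 − 0.2188) / 0.04193 = 2.14 g/cm³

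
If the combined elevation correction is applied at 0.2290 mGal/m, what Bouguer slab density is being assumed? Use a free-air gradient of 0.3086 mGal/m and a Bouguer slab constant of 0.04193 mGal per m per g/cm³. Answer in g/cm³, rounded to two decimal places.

0.2290 = 0.3086 − 0.04193 × ρ
ρ = (0.3086 − 0.2290) / 0.04193 = 1.90 g/cm³

1.90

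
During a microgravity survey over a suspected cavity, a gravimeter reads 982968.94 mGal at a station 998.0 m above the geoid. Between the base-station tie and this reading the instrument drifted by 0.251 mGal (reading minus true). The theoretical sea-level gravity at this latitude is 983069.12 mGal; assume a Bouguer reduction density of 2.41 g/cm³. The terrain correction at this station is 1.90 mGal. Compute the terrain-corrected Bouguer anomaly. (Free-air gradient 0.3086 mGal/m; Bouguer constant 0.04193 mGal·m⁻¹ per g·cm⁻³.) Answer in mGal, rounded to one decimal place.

108.6

Drift-corrected reading = 982968.94 − (0.251) = 982968.689 mGal
Free-air correction = 0.3086 × 998.0 = 307.98 mGal
Free-air anomaly = 982968.689 − 983069.12 + (307.98) = 207.549 mGal
Bouguer slab correction = 0.04193 × 2.41 × 998.0 = 100.85 mGal
Simple Bouguer anomaly = 207.549 − (100.85) = 106.699 mGal
Complete Bouguer anomaly = 106.699 + 1.90 = 108.599 mGal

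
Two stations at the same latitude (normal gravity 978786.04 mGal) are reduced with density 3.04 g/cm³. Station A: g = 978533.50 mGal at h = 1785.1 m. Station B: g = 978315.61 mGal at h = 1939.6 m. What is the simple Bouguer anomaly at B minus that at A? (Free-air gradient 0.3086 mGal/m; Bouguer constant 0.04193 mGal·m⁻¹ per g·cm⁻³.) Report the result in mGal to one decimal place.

Δg_SB(A) = 978533.50 − 978786.04 + 0.3086×1785.1 − 0.04193×3.04×1785.1 = 70.80 mGal
Δg_SB(B) = 978315.61 − 978786.04 + 0.3086×1939.6 − 0.04193×3.04×1939.6 = -119.10 mGal
Difference = -119.10 − (70.80) = -189.90 mGal

-189.9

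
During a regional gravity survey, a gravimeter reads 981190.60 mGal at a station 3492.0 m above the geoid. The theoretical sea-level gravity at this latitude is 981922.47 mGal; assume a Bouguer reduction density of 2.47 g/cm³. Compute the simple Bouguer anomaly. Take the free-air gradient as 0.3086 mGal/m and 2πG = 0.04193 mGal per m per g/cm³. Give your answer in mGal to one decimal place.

Free-air correction = 0.3086 × 3492.0 = 1077.63 mGal
Free-air anomaly = 981190.60 − 981922.47 + (1077.63) = 345.76 mGal
Bouguer slab correction = 0.04193 × 2.47 × 3492.0 = 361.66 mGal
Simple Bouguer anomaly = 345.76 − (361.66) = -15.90 mGal

-15.9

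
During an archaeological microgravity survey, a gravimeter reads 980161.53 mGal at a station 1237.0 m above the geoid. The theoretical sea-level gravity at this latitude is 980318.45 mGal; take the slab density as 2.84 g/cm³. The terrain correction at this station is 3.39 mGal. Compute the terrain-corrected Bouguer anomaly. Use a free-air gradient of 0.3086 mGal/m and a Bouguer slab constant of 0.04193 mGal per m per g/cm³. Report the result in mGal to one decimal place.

80.9

Free-air correction = 0.3086 × 1237.0 = 381.74 mGal
Free-air anomaly = 980161.53 − 980318.45 + (381.74) = 224.82 mGal
Bouguer slab correction = 0.04193 × 2.84 × 1237.0 = 147.30 mGal
Simple Bouguer anomaly = 224.82 − (147.30) = 77.52 mGal
Complete Bouguer anomaly = 77.52 + 3.39 = 80.91 mGal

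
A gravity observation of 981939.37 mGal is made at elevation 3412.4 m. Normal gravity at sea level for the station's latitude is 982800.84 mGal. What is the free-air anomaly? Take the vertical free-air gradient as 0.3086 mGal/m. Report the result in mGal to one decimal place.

191.6

Free-air correction = 0.3086 × 3412.4 = 1053.07 mGal
Free-air anomaly = 981939.37 − 982800.84 + (1053.07) = 191.60 mGal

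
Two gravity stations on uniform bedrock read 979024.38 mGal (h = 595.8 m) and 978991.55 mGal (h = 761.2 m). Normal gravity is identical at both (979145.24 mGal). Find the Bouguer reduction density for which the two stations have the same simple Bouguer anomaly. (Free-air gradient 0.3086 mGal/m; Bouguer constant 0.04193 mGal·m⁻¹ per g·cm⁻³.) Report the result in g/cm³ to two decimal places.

2.63

Δg_obs = 978991.55 − 979024.38 = -32.83 mGal over Δh = 761.2 − 595.8 = 165.4 m
Equal Bouguer anomalies ⇒ Δg_obs + (0.3086 − 0.04193ρ)·Δh = 0
0.3086 − 0.04193ρ = −Δg_obs/Δh = 0.19849
ρ = (0.3086 − 0.19849) / 0.04193 = 2.63 g/cm³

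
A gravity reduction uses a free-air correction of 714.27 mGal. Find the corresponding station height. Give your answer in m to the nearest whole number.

2315

h = 714.27 / 0.3086 = 2314.55 m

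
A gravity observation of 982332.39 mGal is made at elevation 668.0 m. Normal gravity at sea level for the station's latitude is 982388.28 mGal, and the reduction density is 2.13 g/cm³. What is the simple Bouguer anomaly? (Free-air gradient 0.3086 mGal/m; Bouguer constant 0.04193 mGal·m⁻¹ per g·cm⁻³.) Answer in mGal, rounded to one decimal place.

Free-air correction = 0.3086 × 668.0 = 206.14 mGal
Free-air anomaly = 982332.39 − 982388.28 + (206.14) = 150.25 mGal
Bouguer slab correction = 0.04193 × 2.13 × 668.0 = 59.66 mGal
Simple Bouguer anomaly = 150.25 − (59.66) = 90.59 mGal

90.6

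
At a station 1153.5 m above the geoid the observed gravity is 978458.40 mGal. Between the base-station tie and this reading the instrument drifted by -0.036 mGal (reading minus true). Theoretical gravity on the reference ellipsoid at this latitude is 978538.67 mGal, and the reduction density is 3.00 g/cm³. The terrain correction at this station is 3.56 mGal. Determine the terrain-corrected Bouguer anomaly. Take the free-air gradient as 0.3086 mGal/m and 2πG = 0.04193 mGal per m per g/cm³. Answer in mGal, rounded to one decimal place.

Drift-corrected reading = 978458.40 − (-0.036) = 978458.436 mGal
Free-air correction = 0.3086 × 1153.5 = 355.97 mGal
Free-air anomaly = 978458.436 − 978538.67 + (355.97) = 275.736 mGal
Bouguer slab correction = 0.04193 × 3.00 × 1153.5 = 145.10 mGal
Simple Bouguer anomaly = 275.736 − (145.10) = 130.636 mGal
Complete Bouguer anomaly = 130.636 + 3.56 = 134.196 mGal

134.2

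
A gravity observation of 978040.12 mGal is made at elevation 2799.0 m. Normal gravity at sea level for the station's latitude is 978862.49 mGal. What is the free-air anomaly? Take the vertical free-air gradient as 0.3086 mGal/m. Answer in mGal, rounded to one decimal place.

41.4

Free-air correction = 0.3086 × 2799.0 = 863.77 mGal
Free-air anomaly = 978040.12 − 978862.49 + (863.77) = 41.40 mGal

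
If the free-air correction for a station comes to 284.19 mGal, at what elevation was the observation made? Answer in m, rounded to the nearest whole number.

921

h = 284.19 / 0.3086 = 920.90 m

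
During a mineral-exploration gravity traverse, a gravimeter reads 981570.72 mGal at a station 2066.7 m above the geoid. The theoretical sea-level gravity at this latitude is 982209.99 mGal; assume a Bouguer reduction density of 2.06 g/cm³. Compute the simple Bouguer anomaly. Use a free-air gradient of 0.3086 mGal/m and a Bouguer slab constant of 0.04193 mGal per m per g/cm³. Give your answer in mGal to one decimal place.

-180.0

Free-air correction = 0.3086 × 2066.7 = 637.78 mGal
Free-air anomaly = 981570.72 − 982209.99 + (637.78) = -1.49 mGal
Bouguer slab correction = 0.04193 × 2.06 × 2066.7 = 178.51 mGal
Simple Bouguer anomaly = -1.49 − (178.51) = -180.00 mGal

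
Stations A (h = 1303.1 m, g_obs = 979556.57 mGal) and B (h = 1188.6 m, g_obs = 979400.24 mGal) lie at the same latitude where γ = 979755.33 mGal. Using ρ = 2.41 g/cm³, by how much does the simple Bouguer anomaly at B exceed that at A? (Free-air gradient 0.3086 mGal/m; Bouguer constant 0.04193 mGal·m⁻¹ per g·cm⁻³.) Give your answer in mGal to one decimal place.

-180.1

Δg_SB(A) = 979556.57 − 979755.33 + 0.3086×1303.1 − 0.04193×2.41×1303.1 = 71.70 mGal
Δg_SB(B) = 979400.24 − 979755.33 + 0.3086×1188.6 − 0.04193×2.41×1188.6 = -108.40 mGal
Difference = -108.40 − (71.70) = -180.10 mGal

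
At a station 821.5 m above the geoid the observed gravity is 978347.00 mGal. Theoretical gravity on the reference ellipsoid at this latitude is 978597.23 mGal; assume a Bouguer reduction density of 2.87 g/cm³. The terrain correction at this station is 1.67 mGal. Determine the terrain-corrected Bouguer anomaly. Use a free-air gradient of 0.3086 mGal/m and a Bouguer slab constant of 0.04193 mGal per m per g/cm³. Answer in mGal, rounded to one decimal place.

Free-air correction = 0.3086 × 821.5 = 253.51 mGal
Free-air anomaly = 978347.00 − 978597.23 + (253.51) = 3.28 mGal
Bouguer slab correction = 0.04193 × 2.87 × 821.5 = 98.86 mGal
Simple Bouguer anomaly = 3.28 − (98.86) = -95.58 mGal
Complete Bouguer anomaly = -95.58 + 1.67 = -93.91 mGal

-93.9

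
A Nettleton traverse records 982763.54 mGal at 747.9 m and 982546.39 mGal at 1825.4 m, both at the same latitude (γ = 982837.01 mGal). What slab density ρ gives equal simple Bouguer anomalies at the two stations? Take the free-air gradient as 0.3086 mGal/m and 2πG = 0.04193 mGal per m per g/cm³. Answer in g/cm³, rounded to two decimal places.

2.55

Δg_obs = 982546.39 − 982763.54 = -217.15 mGal over Δh = 1825.4 − 747.9 = 1077.5 m
Equal Bouguer anomalies ⇒ Δg_obs + (0.3086 − 0.04193ρ)·Δh = 0
0.3086 − 0.04193ρ = −Δg_obs/Δh = 0.20153
ρ = (0.3086 − 0.20153) / 0.04193 = 2.55 g/cm³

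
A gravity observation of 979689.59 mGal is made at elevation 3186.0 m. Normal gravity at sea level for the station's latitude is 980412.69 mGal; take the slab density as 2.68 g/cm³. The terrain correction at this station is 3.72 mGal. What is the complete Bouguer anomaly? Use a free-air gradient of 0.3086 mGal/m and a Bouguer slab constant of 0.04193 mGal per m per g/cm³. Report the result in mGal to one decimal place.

-94.2

Free-air correction = 0.3086 × 3186.0 = 983.20 mGal
Free-air anomaly = 979689.59 − 980412.69 + (983.20) = 260.10 mGal
Bouguer slab correction = 0.04193 × 2.68 × 3186.0 = 358.02 mGal
Simple Bouguer anomaly = 260.10 − (358.02) = -97.92 mGal
Complete Bouguer anomaly = -97.92 + 3.72 = -94.20 mGal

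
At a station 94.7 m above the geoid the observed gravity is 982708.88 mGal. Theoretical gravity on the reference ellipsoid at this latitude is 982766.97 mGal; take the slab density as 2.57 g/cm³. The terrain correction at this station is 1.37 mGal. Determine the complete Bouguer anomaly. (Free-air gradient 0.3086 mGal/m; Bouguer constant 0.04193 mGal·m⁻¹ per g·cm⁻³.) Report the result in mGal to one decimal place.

Free-air correction = 0.3086 × 94.7 = 29.22 mGal
Free-air anomaly = 982708.88 − 982766.97 + (29.22) = -28.87 mGal
Bouguer slab correction = 0.04193 × 2.57 × 94.7 = 10.20 mGal
Simple Bouguer anomaly = -28.87 − (10.20) = -39.07 mGal
Complete Bouguer anomaly = -39.07 + 1.37 = -37.70 mGal

-37.7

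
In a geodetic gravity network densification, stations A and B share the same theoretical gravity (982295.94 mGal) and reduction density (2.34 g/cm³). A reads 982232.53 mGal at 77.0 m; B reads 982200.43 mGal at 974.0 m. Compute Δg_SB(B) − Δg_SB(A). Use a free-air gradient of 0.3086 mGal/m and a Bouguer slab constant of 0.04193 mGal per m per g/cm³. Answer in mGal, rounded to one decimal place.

Δg_SB(A) = 982232.53 − 982295.94 + 0.3086×77.0 − 0.04193×2.34×77.0 = -47.20 mGal
Δg_SB(B) = 982200.43 − 982295.94 + 0.3086×974.0 − 0.04193×2.34×974.0 = 109.50 mGal
Difference = 109.50 − (-47.20) = 156.70 mGal

156.7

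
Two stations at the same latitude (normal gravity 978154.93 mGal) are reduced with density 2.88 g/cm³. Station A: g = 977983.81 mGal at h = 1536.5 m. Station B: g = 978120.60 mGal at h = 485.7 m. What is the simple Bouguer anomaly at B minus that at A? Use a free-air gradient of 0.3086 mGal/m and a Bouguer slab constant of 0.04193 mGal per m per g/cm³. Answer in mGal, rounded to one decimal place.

-60.6

Δg_SB(A) = 977983.81 − 978154.93 + 0.3086×1536.5 − 0.04193×2.88×1536.5 = 117.50 mGal
Δg_SB(B) = 978120.60 − 978154.93 + 0.3086×485.7 − 0.04193×2.88×485.7 = 56.90 mGal
Difference = 56.90 − (117.50) = -60.60 mGal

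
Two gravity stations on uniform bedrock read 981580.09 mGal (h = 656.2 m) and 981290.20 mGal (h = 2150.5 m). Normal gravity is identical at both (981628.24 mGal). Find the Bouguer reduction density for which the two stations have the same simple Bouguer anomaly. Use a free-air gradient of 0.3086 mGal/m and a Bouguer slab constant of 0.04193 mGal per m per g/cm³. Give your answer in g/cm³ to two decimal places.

Δg_obs = 981290.20 − 981580.09 = -289.89 mGal over Δh = 2150.5 − 656.2 = 1494.3 m
Equal Bouguer anomalies ⇒ Δg_obs + (0.3086 − 0.04193ρ)·Δh = 0
0.3086 − 0.04193ρ = −Δg_obs/Δh = 0.19400
ρ = (0.3086 − 0.19400) / 0.04193 = 2.73 g/cm³

2.73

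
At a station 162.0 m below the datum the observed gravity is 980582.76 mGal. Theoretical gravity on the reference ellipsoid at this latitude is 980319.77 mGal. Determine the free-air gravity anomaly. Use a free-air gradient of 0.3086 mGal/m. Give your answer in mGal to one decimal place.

Free-air correction = 0.3086 × -162.0 = -49.99 mGal
Free-air anomaly = 980582.76 − 980319.77 + (-49.99) = 213.00 mGal

213.0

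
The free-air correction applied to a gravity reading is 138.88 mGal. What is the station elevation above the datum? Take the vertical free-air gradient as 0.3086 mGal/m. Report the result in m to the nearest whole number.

450

h = 138.88 / 0.3086 = 450.03 m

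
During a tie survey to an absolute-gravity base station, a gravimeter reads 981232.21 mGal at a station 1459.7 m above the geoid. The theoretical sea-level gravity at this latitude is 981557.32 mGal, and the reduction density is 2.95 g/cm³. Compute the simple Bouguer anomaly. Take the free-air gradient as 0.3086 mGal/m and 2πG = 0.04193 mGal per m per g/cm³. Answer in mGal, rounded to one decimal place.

Free-air correction = 0.3086 × 1459.7 = 450.46 mGal
Free-air anomaly = 981232.21 − 981557.32 + (450.46) = 125.35 mGal
Bouguer slab correction = 0.04193 × 2.95 × 1459.7 = 180.56 mGal
Simple Bouguer anomaly = 125.35 − (180.56) = -55.21 mGal

-55.2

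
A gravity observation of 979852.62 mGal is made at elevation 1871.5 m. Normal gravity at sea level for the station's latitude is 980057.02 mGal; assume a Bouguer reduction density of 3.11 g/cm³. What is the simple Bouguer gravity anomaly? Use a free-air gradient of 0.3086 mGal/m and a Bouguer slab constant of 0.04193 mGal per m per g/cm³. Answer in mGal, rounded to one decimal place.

129.1

Free-air correction = 0.3086 × 1871.5 = 577.54 mGal
Free-air anomaly = 979852.62 − 980057.02 + (577.54) = 373.14 mGal
Bouguer slab correction = 0.04193 × 3.11 × 1871.5 = 244.05 mGal
Simple Bouguer anomaly = 373.14 − (244.05) = 129.09 mGal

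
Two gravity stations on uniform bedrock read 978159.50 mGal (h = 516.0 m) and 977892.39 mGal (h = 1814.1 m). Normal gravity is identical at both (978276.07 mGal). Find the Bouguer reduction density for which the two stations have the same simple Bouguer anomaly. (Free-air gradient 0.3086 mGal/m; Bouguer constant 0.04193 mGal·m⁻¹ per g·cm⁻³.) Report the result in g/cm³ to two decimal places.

2.45

Δg_obs = 977892.39 − 978159.50 = -267.11 mGal over Δh = 1814.1 − 516.0 = 1298.1 m
Equal Bouguer anomalies ⇒ Δg_obs + (0.3086 − 0.04193ρ)·Δh = 0
0.3086 − 0.04193ρ = −Δg_obs/Δh = 0.20577
ρ = (0.3086 − 0.20577) / 0.04193 = 2.45 g/cm³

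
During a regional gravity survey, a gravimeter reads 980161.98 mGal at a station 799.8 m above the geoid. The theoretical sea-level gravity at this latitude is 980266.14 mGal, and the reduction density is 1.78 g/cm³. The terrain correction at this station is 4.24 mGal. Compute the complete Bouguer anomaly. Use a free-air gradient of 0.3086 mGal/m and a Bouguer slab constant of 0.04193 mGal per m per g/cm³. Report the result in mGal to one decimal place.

Free-air correction = 0.3086 × 799.8 = 246.82 mGal
Free-air anomaly = 980161.98 − 980266.14 + (246.82) = 142.66 mGal
Bouguer slab correction = 0.04193 × 1.78 × 799.8 = 59.69 mGal
Simple Bouguer anomaly = 142.66 − (59.69) = 82.97 mGal
Complete Bouguer anomaly = 82.97 + 4.24 = 87.21 mGal

87.2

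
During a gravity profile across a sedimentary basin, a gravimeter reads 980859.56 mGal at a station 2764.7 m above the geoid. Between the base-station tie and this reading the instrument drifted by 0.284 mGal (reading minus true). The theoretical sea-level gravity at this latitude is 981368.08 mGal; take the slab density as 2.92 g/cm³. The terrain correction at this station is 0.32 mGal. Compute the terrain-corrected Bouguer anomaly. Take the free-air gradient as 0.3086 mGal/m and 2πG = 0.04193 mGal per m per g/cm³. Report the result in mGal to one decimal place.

Drift-corrected reading = 980859.56 − (0.284) = 980859.276 mGal
Free-air correction = 0.3086 × 2764.7 = 853.19 mGal
Free-air anomaly = 980859.276 − 981368.08 + (853.19) = 344.386 mGal
Bouguer slab correction = 0.04193 × 2.92 × 2764.7 = 338.50 mGal
Simple Bouguer anomaly = 344.386 − (338.50) = 5.886 mGal
Complete Bouguer anomaly = 5.886 + 0.32 = 6.206 mGal

6.2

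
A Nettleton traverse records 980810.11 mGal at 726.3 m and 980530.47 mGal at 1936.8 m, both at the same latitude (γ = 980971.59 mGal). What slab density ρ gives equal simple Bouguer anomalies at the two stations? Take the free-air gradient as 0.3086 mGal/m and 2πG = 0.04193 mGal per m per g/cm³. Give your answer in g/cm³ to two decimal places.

Δg_obs = 980530.47 − 980810.11 = -279.64 mGal over Δh = 1936.8 − 726.3 = 1210.5 m
Equal Bouguer anomalies ⇒ Δg_obs + (0.3086 − 0.04193ρ)·Δh = 0
0.3086 − 0.04193ρ = −Δg_obs/Δh = 0.23101
ρ = (0.3086 − 0.23101) / 0.04193 = 1.85 g/cm³

1.85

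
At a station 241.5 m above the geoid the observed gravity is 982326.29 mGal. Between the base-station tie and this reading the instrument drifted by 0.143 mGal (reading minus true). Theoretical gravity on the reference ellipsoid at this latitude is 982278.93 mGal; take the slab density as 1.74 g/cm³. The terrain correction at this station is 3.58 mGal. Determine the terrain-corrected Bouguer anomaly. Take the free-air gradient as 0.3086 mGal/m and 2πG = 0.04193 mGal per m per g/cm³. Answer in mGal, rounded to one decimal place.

107.7

Drift-corrected reading = 982326.29 − (0.143) = 982326.147 mGal
Free-air correction = 0.3086 × 241.5 = 74.53 mGal
Free-air anomaly = 982326.147 − 982278.93 + (74.53) = 121.747 mGal
Bouguer slab correction = 0.04193 × 1.74 × 241.5 = 17.62 mGal
Simple Bouguer anomaly = 121.747 − (17.62) = 104.127 mGal
Complete Bouguer anomaly = 104.127 + 3.58 = 107.707 mGal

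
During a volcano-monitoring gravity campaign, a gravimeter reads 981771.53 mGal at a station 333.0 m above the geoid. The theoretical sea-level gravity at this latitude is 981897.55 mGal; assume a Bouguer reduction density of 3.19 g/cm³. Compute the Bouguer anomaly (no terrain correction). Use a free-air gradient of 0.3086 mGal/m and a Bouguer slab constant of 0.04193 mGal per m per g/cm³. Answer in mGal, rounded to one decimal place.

-67.8

Free-air correction = 0.3086 × 333.0 = 102.76 mGal
Free-air anomaly = 981771.53 − 981897.55 + (102.76) = -23.26 mGal
Bouguer slab correction = 0.04193 × 3.19 × 333.0 = 44.54 mGal
Simple Bouguer anomaly = -23.26 − (44.54) = -67.80 mGal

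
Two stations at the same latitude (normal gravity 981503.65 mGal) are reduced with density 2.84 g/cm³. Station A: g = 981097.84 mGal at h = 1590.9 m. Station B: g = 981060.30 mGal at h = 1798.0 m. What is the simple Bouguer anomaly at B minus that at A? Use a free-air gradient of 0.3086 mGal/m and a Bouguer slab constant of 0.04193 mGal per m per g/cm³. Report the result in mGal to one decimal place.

Δg_SB(A) = 981097.84 − 981503.65 + 0.3086×1590.9 − 0.04193×2.84×1590.9 = -104.30 mGal
Δg_SB(B) = 981060.30 − 981503.65 + 0.3086×1798.0 − 0.04193×2.84×1798.0 = -102.60 mGal
Difference = -102.60 − (-104.30) = 1.70 mGal

1.7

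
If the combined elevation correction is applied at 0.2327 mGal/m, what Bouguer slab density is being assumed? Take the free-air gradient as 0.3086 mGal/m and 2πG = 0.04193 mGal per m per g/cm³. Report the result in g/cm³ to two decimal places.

0.2327 = 0.3086 − 0.04193 × ρ
ρ = (0.3086 − 0.2327) / 0.04193 = 1.81 g/cm³

1.81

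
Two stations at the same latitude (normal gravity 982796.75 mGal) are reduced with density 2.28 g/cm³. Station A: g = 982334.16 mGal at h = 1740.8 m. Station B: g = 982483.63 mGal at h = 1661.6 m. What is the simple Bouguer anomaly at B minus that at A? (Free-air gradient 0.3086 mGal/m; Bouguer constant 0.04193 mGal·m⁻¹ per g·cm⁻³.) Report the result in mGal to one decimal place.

Δg_SB(A) = 982334.16 − 982796.75 + 0.3086×1740.8 − 0.04193×2.28×1740.8 = -91.80 mGal
Δg_SB(B) = 982483.63 − 982796.75 + 0.3086×1661.6 − 0.04193×2.28×1661.6 = 40.80 mGal
Difference = 40.80 − (-91.80) = 132.60 mGal

132.6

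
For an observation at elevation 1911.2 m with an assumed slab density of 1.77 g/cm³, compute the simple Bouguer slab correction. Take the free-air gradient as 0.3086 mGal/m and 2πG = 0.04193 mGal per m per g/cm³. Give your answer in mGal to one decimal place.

Bouguer slab correction = 0.04193 × 1.77 × 1911.2 = 141.8 mGal

141.8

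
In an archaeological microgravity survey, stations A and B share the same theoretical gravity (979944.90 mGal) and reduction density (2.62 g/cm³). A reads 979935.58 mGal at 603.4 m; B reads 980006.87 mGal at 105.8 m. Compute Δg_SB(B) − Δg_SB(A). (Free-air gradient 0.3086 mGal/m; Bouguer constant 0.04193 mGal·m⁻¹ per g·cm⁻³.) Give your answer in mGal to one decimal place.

-27.6

Δg_SB(A) = 979935.58 − 979944.90 + 0.3086×603.4 − 0.04193×2.62×603.4 = 110.60 mGal
Δg_SB(B) = 980006.87 − 979944.90 + 0.3086×105.8 − 0.04193×2.62×105.8 = 83.00 mGal
Difference = 83.00 − (110.60) = -27.60 mGal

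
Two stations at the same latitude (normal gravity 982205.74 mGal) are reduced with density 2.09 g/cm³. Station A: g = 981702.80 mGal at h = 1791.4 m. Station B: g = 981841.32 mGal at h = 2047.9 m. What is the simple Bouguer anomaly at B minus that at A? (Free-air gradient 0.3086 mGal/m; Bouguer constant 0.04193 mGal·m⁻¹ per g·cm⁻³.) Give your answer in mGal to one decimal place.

Δg_SB(A) = 981702.80 − 982205.74 + 0.3086×1791.4 − 0.04193×2.09×1791.4 = -107.10 mGal
Δg_SB(B) = 981841.32 − 982205.74 + 0.3086×2047.9 − 0.04193×2.09×2047.9 = 88.10 mGal
Difference = 88.10 − (-107.10) = 195.20 mGal

195.2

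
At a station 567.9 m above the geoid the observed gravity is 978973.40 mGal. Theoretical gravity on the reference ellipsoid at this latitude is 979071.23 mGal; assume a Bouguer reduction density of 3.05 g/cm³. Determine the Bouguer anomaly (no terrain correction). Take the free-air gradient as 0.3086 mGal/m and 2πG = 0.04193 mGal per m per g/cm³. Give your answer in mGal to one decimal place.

Free-air correction = 0.3086 × 567.9 = 175.25 mGal
Free-air anomaly = 978973.40 − 979071.23 + (175.25) = 77.42 mGal
Bouguer slab correction = 0.04193 × 3.05 × 567.9 = 72.63 mGal
Simple Bouguer anomaly = 77.42 − (72.63) = 4.79 mGal

4.8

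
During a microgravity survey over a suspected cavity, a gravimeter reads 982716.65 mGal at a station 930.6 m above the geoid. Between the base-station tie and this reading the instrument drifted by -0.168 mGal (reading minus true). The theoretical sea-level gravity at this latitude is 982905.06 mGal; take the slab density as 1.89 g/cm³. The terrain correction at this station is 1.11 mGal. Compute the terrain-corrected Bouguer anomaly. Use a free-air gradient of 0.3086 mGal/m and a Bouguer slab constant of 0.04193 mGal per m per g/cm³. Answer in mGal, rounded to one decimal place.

26.3

Drift-corrected reading = 982716.65 − (-0.168) = 982716.818 mGal
Free-air correction = 0.3086 × 930.6 = 287.18 mGal
Free-air anomaly = 982716.818 − 982905.06 + (287.18) = 98.938 mGal
Bouguer slab correction = 0.04193 × 1.89 × 930.6 = 73.75 mGal
Simple Bouguer anomaly = 98.938 − (73.75) = 25.188 mGal
Complete Bouguer anomaly = 25.188 + 1.11 = 26.298 mGal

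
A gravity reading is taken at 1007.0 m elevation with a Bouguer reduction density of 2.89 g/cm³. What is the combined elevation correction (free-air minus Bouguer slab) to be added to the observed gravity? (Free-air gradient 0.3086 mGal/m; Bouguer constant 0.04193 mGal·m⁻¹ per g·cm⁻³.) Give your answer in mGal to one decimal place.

Combined gradient = 0.3086 − 0.04193 × 2.89 = 0.1874223 mGal/m
Combined elevation correction = 0.1874223 × 1007.0 = 188.7 mGal

188.7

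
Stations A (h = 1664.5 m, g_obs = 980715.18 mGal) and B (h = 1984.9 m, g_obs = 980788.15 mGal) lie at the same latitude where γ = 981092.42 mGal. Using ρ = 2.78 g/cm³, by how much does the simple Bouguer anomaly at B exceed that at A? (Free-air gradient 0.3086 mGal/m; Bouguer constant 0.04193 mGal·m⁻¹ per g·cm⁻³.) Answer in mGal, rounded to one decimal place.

Δg_SB(A) = 980715.18 − 981092.42 + 0.3086×1664.5 − 0.04193×2.78×1664.5 = -57.60 mGal
Δg_SB(B) = 980788.15 − 981092.42 + 0.3086×1984.9 − 0.04193×2.78×1984.9 = 76.90 mGal
Difference = 76.90 − (-57.60) = 134.50 mGal

134.5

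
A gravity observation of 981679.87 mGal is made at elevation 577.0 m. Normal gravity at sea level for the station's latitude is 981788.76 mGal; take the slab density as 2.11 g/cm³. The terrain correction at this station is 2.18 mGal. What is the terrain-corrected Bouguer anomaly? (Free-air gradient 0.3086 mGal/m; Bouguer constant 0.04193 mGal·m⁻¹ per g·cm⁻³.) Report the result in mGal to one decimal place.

Free-air correction = 0.3086 × 577.0 = 178.06 mGal
Free-air anomaly = 981679.87 − 981788.76 + (178.06) = 69.17 mGal
Bouguer slab correction = 0.04193 × 2.11 × 577.0 = 51.05 mGal
Simple Bouguer anomaly = 69.17 − (51.05) = 18.12 mGal
Complete Bouguer anomaly = 18.12 + 2.18 = 20.30 mGal

20.3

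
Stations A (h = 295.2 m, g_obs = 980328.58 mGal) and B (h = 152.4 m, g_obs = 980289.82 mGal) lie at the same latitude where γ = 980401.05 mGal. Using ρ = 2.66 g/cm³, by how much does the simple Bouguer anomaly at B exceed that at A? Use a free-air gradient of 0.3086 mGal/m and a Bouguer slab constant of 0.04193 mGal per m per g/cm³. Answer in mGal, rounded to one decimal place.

Δg_SB(A) = 980328.58 − 980401.05 + 0.3086×295.2 − 0.04193×2.66×295.2 = -14.30 mGal
Δg_SB(B) = 980289.82 − 980401.05 + 0.3086×152.4 − 0.04193×2.66×152.4 = -81.20 mGal
Difference = -81.20 − (-14.30) = -66.90 mGal

-66.9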